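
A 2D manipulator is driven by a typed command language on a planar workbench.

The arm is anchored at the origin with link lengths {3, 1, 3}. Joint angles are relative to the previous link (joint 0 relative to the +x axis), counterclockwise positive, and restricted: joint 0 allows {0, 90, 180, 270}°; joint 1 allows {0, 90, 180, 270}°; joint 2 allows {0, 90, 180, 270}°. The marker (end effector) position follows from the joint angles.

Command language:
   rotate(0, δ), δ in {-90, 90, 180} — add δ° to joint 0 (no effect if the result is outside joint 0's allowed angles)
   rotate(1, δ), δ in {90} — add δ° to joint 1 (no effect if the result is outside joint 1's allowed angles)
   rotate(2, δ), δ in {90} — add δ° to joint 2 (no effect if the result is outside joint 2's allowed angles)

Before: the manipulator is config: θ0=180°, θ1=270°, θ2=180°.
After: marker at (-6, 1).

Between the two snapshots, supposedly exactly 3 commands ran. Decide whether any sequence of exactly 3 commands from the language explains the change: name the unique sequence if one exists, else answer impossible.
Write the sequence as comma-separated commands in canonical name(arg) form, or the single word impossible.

initial: config: θ0=180°, θ1=270°, θ2=180°
[1] after rotate(2, 90): config: θ0=180°, θ1=270°, θ2=270°
[2] after rotate(2, 90): config: θ0=180°, θ1=270°, θ2=0°
[3] after rotate(2, 90): config: θ0=180°, θ1=270°, θ2=90°
all 125 alternatives checked — unique.

rotate(2, 90), rotate(2, 90), rotate(2, 90)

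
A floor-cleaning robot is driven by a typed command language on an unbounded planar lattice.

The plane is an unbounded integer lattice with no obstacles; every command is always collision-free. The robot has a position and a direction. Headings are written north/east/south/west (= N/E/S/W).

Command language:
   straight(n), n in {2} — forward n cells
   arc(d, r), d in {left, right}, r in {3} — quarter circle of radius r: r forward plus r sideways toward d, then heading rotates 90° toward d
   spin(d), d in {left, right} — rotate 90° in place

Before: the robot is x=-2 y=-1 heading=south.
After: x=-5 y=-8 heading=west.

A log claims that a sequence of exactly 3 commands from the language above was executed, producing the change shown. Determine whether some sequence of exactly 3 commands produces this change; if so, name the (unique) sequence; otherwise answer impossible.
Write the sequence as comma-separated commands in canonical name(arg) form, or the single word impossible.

key: running arc(right, 3) before straight(2) would end elsewhere — order is forced
initial: x=-2 y=-1 heading=south
t=1 straight(2) ⇒ x=-2 y=-3 heading=south
t=2 straight(2) ⇒ x=-2 y=-5 heading=south
t=3 arc(right, 3) ⇒ x=-5 y=-8 heading=west
no other 3-command option fits: unique.

straight(2), straight(2), arc(right, 3)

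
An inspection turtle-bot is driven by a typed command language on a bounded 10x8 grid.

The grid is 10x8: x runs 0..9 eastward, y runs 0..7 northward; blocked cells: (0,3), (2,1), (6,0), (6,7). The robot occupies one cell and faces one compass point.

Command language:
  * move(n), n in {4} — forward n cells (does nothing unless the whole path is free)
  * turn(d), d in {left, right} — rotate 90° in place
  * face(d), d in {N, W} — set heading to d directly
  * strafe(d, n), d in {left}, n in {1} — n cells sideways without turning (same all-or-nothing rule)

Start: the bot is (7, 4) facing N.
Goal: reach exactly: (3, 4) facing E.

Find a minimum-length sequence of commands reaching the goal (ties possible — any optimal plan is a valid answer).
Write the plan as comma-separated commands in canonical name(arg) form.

face(W), move(4), turn(right), turn(right)

begin: (7, 4) facing N
t=1 face(W) ⇒ (7, 4) facing W
t=2 move(4) ⇒ (3, 4) facing W
t=3 turn(right) ⇒ (3, 4) facing N
t=4 turn(right) ⇒ (3, 4) facing E
shorter routes all fall short; 4 is best.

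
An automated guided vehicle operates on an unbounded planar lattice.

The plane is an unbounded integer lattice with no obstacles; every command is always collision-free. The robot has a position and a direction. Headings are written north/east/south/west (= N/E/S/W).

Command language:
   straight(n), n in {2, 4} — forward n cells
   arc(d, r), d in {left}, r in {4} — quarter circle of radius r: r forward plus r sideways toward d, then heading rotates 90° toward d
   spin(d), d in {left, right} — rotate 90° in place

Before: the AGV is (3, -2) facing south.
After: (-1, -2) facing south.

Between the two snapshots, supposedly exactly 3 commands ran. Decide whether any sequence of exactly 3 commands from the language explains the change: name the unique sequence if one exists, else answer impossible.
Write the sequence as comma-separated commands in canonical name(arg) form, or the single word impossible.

spin(right), straight(4), spin(left)

key: heading stays S — rotations cancel among the 3 commands
t0: (3, -2) facing south
t=1 spin(right) ⇒ (3, -2) facing west
t=2 straight(4) ⇒ (-1, -2) facing west
t=3 spin(left) ⇒ (-1, -2) facing south
all 125 alternatives checked — unique.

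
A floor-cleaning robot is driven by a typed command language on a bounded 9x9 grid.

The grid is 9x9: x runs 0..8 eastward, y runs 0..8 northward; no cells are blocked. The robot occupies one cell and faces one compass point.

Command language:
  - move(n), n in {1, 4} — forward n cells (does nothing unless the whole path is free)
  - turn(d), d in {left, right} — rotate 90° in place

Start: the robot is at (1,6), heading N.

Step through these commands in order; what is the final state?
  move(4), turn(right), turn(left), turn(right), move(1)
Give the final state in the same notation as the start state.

from: at (1,6), heading N
t=1 move(4) ⇒ at (1,6), heading N
t=2 turn(right) ⇒ at (1,6), heading E
t=3 turn(left) ⇒ at (1,6), heading N
t=4 turn(right) ⇒ at (1,6), heading E
t=5 move(1) ⇒ at (2,6), heading E

at (2,6), heading E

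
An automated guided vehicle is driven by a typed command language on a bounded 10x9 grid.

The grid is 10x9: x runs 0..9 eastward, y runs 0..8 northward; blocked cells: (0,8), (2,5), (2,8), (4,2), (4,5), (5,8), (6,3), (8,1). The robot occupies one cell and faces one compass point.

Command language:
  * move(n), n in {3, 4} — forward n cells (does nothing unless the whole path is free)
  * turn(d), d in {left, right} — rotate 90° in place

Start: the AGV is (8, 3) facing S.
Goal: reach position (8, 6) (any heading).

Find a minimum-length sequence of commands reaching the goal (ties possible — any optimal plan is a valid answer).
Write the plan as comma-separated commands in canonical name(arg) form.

t0: (8, 3) facing S
step 1 (turn(right)): (8, 3) facing W
step 2 (turn(right)): (8, 3) facing N
step 3 (move(3)): (8, 6) facing N
shorter routes all fall short; 3 is best.

turn(right), turn(right), move(3)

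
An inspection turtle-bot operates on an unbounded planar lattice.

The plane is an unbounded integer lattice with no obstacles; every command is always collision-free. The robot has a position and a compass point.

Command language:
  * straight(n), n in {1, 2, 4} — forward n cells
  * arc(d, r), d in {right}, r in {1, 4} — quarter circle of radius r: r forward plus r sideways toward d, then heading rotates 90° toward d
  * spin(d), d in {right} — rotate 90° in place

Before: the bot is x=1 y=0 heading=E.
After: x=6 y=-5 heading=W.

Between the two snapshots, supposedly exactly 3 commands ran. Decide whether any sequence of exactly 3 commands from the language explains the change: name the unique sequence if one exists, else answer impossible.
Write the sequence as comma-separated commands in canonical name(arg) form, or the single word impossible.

key: order matters: swapping straight(2) and arc(right, 1) lands elsewhere
begin: x=1 y=0 heading=E
step 1 (straight(2)): x=3 y=0 heading=E
step 2 (arc(right, 4)): x=7 y=-4 heading=S
step 3 (arc(right, 1)): x=6 y=-5 heading=W
no rival 3-sequence matches.

straight(2), arc(right, 4), arc(right, 1)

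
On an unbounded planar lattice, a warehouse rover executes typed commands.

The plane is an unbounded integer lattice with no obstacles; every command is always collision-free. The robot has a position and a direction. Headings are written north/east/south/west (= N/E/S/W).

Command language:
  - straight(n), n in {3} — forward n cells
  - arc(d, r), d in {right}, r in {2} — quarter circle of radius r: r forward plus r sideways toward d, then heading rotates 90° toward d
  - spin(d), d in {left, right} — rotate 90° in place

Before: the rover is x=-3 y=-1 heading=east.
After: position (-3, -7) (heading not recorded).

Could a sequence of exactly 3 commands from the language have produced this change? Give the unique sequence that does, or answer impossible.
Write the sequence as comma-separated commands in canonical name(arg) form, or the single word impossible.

spin(right), straight(3), straight(3)

key: order matters: swapping spin(right) and straight(3) lands elsewhere
t0: x=-3 y=-1 heading=east
1. spin(right) → x=-3 y=-1 heading=south
2. straight(3) → x=-3 y=-4 heading=south
3. straight(3) → x=-3 y=-7 heading=south
no rival 3-sequence matches.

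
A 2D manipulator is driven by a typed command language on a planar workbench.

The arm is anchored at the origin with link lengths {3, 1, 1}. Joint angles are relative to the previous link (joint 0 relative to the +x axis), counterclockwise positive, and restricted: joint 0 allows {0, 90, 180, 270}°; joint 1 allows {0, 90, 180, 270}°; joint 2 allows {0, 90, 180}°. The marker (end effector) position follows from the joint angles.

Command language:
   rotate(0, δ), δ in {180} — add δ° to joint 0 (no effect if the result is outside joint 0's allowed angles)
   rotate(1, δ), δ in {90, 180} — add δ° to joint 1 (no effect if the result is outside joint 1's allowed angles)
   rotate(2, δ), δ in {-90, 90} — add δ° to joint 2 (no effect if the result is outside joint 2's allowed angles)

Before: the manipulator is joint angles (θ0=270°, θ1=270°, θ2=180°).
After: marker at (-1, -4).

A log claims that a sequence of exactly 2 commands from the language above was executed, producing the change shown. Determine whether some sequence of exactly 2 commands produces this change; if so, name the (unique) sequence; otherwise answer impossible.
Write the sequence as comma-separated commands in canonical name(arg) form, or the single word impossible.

key: running rotate(2, -90) before rotate(2, 90) would end elsewhere — order is forced
initial: joint angles (θ0=270°, θ1=270°, θ2=180°)
t=1 rotate(2, 90) ⇒ joint angles (θ0=270°, θ1=270°, θ2=180°)
t=2 rotate(2, -90) ⇒ joint angles (θ0=270°, θ1=270°, θ2=90°)
uniquely the one of 25 2-step routes that fits.

rotate(2, 90), rotate(2, -90)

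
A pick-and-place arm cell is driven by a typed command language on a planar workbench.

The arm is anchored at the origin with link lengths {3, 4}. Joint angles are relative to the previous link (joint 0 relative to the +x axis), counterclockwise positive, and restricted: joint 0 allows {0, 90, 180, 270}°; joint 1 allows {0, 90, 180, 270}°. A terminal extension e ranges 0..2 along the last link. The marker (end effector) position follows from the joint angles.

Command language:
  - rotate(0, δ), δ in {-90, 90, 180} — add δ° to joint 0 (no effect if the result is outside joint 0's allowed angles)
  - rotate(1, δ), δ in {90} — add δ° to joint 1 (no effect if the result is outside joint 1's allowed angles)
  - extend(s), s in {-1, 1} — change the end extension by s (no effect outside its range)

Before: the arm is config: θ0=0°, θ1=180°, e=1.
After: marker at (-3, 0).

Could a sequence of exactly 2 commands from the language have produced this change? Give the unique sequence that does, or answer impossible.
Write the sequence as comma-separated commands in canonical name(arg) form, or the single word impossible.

initial: config: θ0=0°, θ1=180°, e=1
[1] after extend(1): config: θ0=0°, θ1=180°, e=2
[2] after extend(1): config: θ0=0°, θ1=180°, e=2
no rival 2-sequence matches.

extend(1), extend(1)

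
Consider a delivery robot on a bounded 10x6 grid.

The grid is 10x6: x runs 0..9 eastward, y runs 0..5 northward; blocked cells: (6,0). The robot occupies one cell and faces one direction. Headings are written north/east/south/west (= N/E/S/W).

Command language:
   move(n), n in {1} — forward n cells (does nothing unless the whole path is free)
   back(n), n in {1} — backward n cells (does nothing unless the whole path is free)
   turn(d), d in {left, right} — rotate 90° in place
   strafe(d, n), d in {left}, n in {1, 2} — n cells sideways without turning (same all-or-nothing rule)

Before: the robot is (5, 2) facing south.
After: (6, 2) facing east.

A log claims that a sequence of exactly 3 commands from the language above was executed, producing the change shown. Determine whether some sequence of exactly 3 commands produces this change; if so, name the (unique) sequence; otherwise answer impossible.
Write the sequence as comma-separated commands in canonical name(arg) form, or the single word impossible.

key: cell and facing (now E) both changed — the 3 commands mix motion and turning
from: (5, 2) facing south
1. strafe(left, 2) → (7, 2) facing south
2. turn(left) → (7, 2) facing east
3. back(1) → (6, 2) facing east
no other 3-command option fits: unique.

strafe(left, 2), turn(left), back(1)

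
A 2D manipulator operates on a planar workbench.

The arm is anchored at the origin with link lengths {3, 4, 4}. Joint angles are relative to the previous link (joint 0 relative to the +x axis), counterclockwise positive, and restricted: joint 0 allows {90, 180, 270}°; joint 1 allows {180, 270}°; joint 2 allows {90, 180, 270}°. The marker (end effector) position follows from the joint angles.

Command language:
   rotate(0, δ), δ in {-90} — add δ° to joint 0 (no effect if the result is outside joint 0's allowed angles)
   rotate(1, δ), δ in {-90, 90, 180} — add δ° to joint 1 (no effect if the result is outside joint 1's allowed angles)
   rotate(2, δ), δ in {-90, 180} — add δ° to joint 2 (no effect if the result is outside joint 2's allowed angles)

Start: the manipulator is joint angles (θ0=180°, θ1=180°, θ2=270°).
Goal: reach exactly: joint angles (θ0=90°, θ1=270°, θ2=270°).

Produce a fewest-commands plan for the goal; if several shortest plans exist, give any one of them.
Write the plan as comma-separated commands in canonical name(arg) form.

rotate(1, 90), rotate(0, -90)

t0: joint angles (θ0=180°, θ1=180°, θ2=270°)
t=1 rotate(1, 90) ⇒ joint angles (θ0=180°, θ1=270°, θ2=270°)
t=2 rotate(0, -90) ⇒ joint angles (θ0=90°, θ1=270°, θ2=270°)
shorter routes all fall short; 2 is best.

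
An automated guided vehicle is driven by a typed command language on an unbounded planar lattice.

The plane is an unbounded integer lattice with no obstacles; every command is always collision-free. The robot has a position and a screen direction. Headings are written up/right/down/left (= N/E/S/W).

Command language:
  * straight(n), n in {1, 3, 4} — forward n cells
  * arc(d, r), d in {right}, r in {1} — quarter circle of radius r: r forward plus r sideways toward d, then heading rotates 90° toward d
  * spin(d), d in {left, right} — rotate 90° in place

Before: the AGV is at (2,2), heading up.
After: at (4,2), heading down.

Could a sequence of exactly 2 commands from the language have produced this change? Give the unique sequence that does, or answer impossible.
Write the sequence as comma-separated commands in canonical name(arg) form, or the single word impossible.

arc(right, 1), arc(right, 1)

key: cell and facing (now S) both changed — the 2 commands mix motion and turning
from: at (2,2), heading up
[1] after arc(right, 1): at (3,3), heading right
[2] after arc(right, 1): at (4,2), heading down
uniquely the one of 36 2-step routes that fits.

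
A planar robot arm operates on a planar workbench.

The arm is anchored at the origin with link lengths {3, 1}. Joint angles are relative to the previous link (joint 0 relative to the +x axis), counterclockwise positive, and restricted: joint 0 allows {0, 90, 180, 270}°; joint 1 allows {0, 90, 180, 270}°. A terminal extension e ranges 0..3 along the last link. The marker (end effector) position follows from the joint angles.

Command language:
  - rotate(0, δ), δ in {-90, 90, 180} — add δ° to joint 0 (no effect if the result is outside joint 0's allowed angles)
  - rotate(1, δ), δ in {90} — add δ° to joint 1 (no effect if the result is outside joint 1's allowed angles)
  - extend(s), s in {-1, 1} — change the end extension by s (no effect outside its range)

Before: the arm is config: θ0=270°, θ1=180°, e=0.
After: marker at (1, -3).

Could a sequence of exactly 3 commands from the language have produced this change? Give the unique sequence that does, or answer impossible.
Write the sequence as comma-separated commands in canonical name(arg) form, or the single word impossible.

rotate(1, 90), rotate(1, 90), rotate(1, 90)

begin: config: θ0=270°, θ1=180°, e=0
[1] after rotate(1, 90): config: θ0=270°, θ1=270°, e=0
[2] after rotate(1, 90): config: θ0=270°, θ1=0°, e=0
[3] after rotate(1, 90): config: θ0=270°, θ1=90°, e=0
uniquely the one of 216 3-step routes that fits.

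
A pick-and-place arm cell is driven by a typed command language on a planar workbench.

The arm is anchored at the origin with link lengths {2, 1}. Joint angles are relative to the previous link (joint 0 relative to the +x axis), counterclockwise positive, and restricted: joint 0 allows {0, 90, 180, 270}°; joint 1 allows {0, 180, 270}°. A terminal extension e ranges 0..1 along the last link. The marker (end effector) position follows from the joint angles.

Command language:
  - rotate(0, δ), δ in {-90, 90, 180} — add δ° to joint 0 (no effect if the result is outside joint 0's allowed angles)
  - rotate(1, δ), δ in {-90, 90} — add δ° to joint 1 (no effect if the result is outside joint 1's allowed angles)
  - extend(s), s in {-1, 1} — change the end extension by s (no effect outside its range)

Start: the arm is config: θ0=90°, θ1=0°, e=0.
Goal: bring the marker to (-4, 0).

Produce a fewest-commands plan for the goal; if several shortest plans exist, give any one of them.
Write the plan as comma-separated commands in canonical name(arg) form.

extend(1), rotate(0, 90)

t0: config: θ0=90°, θ1=0°, e=0
[1] after extend(1): config: θ0=90°, θ1=0°, e=1
[2] after rotate(0, 90): config: θ0=180°, θ1=0°, e=1
minimal: 2 command(s), checked below 2.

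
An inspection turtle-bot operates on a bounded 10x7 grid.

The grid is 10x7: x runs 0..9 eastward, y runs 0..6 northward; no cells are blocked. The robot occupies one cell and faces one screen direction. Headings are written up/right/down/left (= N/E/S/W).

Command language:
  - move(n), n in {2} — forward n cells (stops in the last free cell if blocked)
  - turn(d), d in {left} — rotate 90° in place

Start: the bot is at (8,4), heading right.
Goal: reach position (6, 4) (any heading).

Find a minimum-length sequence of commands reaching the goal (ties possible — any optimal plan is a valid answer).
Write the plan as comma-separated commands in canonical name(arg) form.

t0: at (8,4), heading right
1. turn(left) → at (8,4), heading up
2. turn(left) → at (8,4), heading left
3. move(2) → at (6,4), heading left
shorter routes all fall short; 3 is best.

turn(left), turn(left), move(2)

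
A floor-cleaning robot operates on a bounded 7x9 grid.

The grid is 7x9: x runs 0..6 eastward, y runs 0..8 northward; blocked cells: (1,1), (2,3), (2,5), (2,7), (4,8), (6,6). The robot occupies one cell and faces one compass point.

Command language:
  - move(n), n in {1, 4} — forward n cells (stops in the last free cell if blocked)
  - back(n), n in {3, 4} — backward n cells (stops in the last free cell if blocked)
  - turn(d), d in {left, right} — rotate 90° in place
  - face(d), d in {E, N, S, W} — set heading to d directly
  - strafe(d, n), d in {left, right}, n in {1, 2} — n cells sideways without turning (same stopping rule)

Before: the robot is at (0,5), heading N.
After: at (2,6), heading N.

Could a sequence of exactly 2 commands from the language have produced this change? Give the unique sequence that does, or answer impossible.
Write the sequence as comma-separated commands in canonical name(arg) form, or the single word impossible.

move(1), strafe(right, 2)

key: still facing N at the end — nothing in the sequence rotates
begin: at (0,5), heading N
step 1 (move(1)): at (0,6), heading N
step 2 (strafe(right, 2)): at (2,6), heading N
uniquely the one of 196 2-step routes that fits.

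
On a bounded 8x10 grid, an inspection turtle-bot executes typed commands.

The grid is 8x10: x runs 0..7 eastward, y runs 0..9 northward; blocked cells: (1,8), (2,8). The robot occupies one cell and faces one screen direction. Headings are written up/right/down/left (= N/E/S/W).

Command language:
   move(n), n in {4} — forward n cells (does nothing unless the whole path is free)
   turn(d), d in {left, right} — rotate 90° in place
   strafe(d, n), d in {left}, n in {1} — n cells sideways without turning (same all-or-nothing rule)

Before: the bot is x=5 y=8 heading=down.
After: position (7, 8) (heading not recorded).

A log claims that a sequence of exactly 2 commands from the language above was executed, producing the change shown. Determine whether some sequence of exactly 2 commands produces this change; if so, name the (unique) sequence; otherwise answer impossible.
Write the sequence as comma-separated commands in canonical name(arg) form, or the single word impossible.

initial: x=5 y=8 heading=down
1. strafe(left, 1) → x=6 y=8 heading=down
2. strafe(left, 1) → x=7 y=8 heading=down
no other 2-command option fits: unique.

strafe(left, 1), strafe(left, 1)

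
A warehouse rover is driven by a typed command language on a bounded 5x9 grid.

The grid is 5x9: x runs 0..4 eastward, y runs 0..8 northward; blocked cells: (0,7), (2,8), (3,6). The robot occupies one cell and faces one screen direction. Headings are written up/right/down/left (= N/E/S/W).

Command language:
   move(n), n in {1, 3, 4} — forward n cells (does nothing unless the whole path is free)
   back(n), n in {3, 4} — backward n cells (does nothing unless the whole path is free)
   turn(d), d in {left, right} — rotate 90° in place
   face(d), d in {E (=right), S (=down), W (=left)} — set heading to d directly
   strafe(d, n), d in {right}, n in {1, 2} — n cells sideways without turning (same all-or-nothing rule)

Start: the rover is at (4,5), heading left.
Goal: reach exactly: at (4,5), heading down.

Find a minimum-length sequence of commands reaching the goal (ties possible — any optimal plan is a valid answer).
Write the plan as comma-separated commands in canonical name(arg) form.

initial: at (4,5), heading left
[1] after face(S): at (4,5), heading down
nothing shorter than 1 reaches the goal.

face(S)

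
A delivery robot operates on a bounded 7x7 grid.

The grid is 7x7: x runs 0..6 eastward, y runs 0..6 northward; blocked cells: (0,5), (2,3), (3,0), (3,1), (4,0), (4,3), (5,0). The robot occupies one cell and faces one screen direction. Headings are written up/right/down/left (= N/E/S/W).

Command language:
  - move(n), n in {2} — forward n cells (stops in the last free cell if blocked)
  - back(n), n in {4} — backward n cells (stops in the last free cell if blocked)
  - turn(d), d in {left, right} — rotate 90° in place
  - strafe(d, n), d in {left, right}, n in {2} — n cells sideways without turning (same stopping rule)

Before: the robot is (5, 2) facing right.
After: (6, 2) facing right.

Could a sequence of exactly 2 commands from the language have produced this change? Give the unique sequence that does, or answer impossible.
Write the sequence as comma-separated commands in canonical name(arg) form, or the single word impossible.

key: still facing E at the end — nothing in the sequence rotates
initial: (5, 2) facing right
t=1 move(2) ⇒ (6, 2) facing right
t=2 move(2) ⇒ (6, 2) facing right
uniquely the one of 36 2-step routes that fits.

move(2), move(2)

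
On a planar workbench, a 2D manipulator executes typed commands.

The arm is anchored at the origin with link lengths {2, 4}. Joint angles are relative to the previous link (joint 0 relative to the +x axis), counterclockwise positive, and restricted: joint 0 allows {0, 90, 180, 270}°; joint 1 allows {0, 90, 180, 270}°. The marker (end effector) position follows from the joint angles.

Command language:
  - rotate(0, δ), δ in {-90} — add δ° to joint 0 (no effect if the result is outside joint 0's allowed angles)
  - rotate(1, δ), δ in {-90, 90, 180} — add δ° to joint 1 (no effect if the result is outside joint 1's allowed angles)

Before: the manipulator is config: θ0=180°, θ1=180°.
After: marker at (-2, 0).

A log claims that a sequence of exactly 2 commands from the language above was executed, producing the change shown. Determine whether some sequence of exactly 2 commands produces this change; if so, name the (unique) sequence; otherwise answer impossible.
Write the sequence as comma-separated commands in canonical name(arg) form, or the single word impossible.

rotate(0, -90), rotate(0, -90)

initial: config: θ0=180°, θ1=180°
[1] after rotate(0, -90): config: θ0=90°, θ1=180°
[2] after rotate(0, -90): config: θ0=0°, θ1=180°
all 16 alternatives checked — unique.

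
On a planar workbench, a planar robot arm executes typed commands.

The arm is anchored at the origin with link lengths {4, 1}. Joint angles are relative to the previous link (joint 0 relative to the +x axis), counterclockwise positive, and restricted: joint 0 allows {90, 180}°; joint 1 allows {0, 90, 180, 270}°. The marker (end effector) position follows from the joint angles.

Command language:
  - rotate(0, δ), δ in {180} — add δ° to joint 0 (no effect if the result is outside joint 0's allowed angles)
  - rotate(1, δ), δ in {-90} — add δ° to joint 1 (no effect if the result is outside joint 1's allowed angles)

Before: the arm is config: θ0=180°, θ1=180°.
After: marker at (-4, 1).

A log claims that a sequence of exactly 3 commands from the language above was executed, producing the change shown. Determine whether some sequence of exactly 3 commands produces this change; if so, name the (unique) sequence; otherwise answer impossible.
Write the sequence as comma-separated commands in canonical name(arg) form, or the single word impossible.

start: config: θ0=180°, θ1=180°
step 1 (rotate(1, -90)): config: θ0=180°, θ1=90°
step 2 (rotate(1, -90)): config: θ0=180°, θ1=0°
step 3 (rotate(1, -90)): config: θ0=180°, θ1=270°
no other 3-command option fits: unique.

rotate(1, -90), rotate(1, -90), rotate(1, -90)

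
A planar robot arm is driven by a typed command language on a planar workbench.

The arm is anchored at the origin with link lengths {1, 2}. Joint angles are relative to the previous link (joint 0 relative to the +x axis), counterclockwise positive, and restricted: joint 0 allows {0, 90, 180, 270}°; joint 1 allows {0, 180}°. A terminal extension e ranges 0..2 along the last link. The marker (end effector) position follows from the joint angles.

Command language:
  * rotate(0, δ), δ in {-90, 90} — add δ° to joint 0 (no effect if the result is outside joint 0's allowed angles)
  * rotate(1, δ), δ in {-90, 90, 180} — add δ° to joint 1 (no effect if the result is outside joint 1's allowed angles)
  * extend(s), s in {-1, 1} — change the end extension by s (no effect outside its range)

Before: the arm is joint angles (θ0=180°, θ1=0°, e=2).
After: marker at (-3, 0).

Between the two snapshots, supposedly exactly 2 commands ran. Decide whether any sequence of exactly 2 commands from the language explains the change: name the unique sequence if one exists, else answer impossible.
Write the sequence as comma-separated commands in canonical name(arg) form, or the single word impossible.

initial: joint angles (θ0=180°, θ1=0°, e=2)
[1] after extend(-1): joint angles (θ0=180°, θ1=0°, e=1)
[2] after extend(-1): joint angles (θ0=180°, θ1=0°, e=0)
no rival 2-sequence matches.

extend(-1), extend(-1)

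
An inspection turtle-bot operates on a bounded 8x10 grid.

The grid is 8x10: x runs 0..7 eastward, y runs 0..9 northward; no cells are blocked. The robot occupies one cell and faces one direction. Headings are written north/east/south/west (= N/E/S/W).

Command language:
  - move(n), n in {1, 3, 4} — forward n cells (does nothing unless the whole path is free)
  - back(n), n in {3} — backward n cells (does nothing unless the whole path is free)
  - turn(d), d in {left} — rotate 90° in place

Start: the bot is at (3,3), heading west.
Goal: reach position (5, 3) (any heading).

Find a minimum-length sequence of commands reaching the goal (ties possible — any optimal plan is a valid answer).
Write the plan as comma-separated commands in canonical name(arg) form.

start: at (3,3), heading west
step 1 (move(1)): at (2,3), heading west
step 2 (back(3)): at (5,3), heading west
no 1-step plan works, so 2 is optimal.

move(1), back(3)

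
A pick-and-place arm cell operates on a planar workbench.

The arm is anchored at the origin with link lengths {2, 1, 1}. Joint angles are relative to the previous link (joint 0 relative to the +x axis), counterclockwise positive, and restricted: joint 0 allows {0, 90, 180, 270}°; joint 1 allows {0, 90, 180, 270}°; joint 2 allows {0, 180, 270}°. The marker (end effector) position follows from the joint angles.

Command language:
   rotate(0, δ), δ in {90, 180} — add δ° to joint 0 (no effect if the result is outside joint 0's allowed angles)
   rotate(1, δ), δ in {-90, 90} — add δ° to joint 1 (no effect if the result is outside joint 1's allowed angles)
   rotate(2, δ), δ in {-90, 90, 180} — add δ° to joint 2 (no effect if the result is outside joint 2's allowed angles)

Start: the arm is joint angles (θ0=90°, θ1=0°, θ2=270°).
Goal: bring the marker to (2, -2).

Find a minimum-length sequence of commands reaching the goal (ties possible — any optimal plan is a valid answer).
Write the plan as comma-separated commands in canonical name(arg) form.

rotate(0, 180), rotate(1, 90), rotate(2, 90)

initial: joint angles (θ0=90°, θ1=0°, θ2=270°)
[1] after rotate(0, 180): joint angles (θ0=270°, θ1=0°, θ2=270°)
[2] after rotate(1, 90): joint angles (θ0=270°, θ1=90°, θ2=270°)
[3] after rotate(2, 90): joint angles (θ0=270°, θ1=90°, θ2=0°)
minimal: 3 command(s), checked below 3.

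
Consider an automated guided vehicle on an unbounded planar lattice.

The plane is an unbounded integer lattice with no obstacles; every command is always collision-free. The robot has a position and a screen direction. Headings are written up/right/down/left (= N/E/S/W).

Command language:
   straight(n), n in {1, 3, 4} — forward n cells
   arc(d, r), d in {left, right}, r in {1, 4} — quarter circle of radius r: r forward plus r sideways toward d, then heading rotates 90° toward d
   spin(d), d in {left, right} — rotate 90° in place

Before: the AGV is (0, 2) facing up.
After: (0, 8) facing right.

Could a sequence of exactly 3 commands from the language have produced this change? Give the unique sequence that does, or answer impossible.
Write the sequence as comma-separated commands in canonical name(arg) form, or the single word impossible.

straight(3), straight(3), spin(right)

key: order matters: swapping straight(3) and spin(right) lands elsewhere
start: (0, 2) facing up
step 1 (straight(3)): (0, 5) facing up
step 2 (straight(3)): (0, 8) facing up
step 3 (spin(right)): (0, 8) facing right
no other 3-command option fits: unique.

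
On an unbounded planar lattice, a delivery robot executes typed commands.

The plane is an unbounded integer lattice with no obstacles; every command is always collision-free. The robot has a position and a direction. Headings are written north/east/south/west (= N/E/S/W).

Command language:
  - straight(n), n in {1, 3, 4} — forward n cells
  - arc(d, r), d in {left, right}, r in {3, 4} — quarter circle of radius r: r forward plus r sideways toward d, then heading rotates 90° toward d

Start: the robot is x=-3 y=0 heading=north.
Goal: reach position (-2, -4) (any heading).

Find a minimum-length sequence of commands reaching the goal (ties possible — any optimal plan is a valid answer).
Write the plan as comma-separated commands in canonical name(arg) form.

begin: x=-3 y=0 heading=north
step 1 (arc(right, 3)): x=0 y=3 heading=east
step 2 (arc(right, 3)): x=3 y=0 heading=south
step 3 (arc(right, 4)): x=-1 y=-4 heading=west
step 4 (straight(1)): x=-2 y=-4 heading=west
no 3-step plan works, so 4 is optimal.

arc(right, 3), arc(right, 3), arc(right, 4), straight(1)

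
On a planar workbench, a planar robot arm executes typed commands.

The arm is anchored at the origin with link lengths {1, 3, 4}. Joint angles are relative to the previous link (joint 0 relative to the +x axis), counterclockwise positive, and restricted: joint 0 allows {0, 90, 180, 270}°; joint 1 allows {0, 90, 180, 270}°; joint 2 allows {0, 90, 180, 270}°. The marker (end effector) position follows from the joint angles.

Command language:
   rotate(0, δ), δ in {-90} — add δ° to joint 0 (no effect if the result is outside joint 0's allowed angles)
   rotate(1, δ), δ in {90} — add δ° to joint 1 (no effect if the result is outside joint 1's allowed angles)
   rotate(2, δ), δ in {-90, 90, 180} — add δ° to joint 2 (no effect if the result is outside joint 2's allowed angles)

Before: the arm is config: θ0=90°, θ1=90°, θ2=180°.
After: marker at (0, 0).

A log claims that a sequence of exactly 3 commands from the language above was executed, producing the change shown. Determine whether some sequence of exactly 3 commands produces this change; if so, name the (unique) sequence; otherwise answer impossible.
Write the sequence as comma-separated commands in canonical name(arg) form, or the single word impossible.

rotate(1, 90), rotate(1, 90), rotate(1, 90)

t0: config: θ0=90°, θ1=90°, θ2=180°
step 1 (rotate(1, 90)): config: θ0=90°, θ1=180°, θ2=180°
step 2 (rotate(1, 90)): config: θ0=90°, θ1=270°, θ2=180°
step 3 (rotate(1, 90)): config: θ0=90°, θ1=0°, θ2=180°
uniquely the one of 125 3-step routes that fits.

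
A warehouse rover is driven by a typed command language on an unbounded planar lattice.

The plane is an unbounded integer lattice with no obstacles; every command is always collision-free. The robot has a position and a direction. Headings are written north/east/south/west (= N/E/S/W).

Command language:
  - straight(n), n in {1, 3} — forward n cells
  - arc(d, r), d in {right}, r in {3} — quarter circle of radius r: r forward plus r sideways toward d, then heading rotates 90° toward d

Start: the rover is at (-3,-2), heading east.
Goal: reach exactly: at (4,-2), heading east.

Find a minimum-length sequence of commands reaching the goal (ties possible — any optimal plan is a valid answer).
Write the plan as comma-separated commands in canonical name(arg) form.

straight(1), straight(3), straight(3)

from: at (-3,-2), heading east
step 1 (straight(1)): at (-2,-2), heading east
step 2 (straight(3)): at (1,-2), heading east
step 3 (straight(3)): at (4,-2), heading east
minimal: 3 command(s), checked below 3.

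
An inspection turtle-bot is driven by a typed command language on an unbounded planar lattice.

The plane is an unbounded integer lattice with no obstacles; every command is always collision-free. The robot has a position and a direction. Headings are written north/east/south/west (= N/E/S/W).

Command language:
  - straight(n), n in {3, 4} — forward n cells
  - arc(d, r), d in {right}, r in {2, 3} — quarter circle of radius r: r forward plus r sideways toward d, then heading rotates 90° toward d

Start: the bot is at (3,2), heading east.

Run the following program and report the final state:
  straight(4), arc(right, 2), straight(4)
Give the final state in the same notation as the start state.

at (9,-4), heading south

t0: at (3,2), heading east
1. straight(4) → at (7,2), heading east
2. arc(right, 2) → at (9,0), heading south
3. straight(4) → at (9,-4), heading south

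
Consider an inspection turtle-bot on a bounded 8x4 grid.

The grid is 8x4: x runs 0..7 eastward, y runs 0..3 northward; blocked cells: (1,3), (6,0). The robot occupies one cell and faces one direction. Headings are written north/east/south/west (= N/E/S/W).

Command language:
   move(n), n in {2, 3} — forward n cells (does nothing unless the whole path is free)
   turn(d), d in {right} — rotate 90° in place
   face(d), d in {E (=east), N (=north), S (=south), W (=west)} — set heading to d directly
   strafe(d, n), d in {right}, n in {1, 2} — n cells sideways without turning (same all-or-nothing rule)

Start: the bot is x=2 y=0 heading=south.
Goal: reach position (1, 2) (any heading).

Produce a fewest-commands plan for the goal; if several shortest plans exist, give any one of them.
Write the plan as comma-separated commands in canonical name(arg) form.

begin: x=2 y=0 heading=south
step 1 (strafe(right, 1)): x=1 y=0 heading=south
step 2 (face(W)): x=1 y=0 heading=west
step 3 (strafe(right, 2)): x=1 y=2 heading=west
minimal: 3 command(s), checked below 3.

strafe(right, 1), face(W), strafe(right, 2)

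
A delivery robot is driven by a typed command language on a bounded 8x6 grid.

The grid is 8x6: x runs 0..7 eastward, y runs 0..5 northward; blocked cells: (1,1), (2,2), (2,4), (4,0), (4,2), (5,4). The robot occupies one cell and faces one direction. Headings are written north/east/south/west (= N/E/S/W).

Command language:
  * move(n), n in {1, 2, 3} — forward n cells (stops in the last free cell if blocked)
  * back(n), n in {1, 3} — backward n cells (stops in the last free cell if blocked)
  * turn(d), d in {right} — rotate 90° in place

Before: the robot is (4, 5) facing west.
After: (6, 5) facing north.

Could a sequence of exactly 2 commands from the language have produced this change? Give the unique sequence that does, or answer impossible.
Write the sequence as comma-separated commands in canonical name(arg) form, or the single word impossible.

checked all 2-command options: none fits.

impossible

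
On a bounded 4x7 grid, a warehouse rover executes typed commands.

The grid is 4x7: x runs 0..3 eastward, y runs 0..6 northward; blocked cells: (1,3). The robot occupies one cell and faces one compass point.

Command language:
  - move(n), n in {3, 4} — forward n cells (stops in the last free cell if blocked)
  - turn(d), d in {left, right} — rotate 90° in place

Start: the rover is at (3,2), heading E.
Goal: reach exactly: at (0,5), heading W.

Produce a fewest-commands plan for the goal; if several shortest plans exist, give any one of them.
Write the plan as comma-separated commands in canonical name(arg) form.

begin: at (3,2), heading E
t=1 turn(left) ⇒ at (3,2), heading N
t=2 move(3) ⇒ at (3,5), heading N
t=3 turn(left) ⇒ at (3,5), heading W
t=4 move(3) ⇒ at (0,5), heading W
no 3-step plan works, so 4 is optimal.

turn(left), move(3), turn(left), move(3)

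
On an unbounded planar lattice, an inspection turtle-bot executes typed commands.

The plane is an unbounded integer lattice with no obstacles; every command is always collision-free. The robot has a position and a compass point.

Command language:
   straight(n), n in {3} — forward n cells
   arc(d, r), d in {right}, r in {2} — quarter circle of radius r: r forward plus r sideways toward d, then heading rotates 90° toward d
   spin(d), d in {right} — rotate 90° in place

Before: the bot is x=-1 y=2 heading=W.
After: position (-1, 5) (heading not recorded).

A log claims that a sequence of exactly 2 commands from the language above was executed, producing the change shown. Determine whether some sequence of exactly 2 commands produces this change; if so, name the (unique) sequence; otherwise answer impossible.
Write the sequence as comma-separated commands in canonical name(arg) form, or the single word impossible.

spin(right), straight(3)

key: order matters: swapping spin(right) and straight(3) lands elsewhere
start: x=-1 y=2 heading=W
1. spin(right) → x=-1 y=2 heading=N
2. straight(3) → x=-1 y=5 heading=N
all 9 alternatives checked — unique.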